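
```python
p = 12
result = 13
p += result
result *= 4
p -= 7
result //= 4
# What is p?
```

Trace:
`p = 12` → p = 12
`result = 13` → result = 13
`p += result` → p = 25
`result *= 4` → result = 52
`p -= 7` → p = 18
`result //= 4` → result = 13
So p = 18

Answer: 18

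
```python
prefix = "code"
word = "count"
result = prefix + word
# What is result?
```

Trace:
`prefix = "code"` → prefix = 'code'
`word = "count"` → word = 'count'
`result = prefix + word` → result = 'codecount'
So result = 'codecount'

Answer: 'codecount'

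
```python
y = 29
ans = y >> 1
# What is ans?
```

Trace:
`y = 29` → y = 29
`ans = y >> 1` → ans = 14
So ans = 14

Answer: 14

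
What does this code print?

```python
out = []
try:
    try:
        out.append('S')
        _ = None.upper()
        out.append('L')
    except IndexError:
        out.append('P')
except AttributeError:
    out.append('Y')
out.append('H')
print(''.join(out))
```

Execution trace: 'S' (try body) → 'Y' (outer except AttributeError) → 'H' (after the try/except). Output: SYH

Answer: SYH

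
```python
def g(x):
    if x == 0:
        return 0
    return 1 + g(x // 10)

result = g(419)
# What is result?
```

Count of digits of 419: 3

Answer: 3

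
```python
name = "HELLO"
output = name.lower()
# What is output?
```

Trace:
`name = "HELLO"` → name = 'HELLO'
`output = name.lower()` → output = 'hello'
So output = 'hello'

Answer: 'hello'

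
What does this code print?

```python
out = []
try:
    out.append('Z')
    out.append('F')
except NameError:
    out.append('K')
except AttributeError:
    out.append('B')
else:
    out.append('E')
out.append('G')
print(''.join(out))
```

Execution trace: 'Z' (try body) → 'F' (try body, no exception) → 'E' (else) → 'G' (after the try/except). Output: ZFEG

Answer: ZFEG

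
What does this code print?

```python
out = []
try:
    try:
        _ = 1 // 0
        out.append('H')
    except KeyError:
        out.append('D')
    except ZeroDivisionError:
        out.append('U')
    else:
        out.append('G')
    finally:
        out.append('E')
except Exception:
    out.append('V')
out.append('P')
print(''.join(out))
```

Execution trace: 'U' (inner except ZeroDivisionError) → 'E' (inner finally) → 'P' (after the try/except). Output: UEP

Answer: UEP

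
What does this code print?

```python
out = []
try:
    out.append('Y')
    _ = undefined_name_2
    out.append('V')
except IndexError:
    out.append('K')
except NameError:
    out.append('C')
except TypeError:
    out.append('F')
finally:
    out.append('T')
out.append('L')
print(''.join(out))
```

Execution trace: 'Y' (try body) → 'C' (except NameError) → 'T' (finally) → 'L' (after the try/except). Output: YCTL

Answer: YCTL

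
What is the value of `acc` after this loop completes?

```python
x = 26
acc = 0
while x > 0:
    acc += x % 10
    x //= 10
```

Sum digits of 26
`acc` takes the values: 0 → 6 → 8

Answer: 8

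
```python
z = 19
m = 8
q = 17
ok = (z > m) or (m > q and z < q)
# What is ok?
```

Trace:
`z = 19` → z = 19
`m = 8` → m = 8
`q = 17` → q = 17
`ok = (z > m) or (m > q and z < q)` → ok = True
So ok = True

Answer: True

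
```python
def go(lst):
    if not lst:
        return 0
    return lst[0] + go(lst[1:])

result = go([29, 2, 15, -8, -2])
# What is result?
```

29 + 2 + 15 + (-8) + (-2) + 0 = 36

Answer: 36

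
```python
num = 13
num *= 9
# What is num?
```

Trace:
`num = 13` → num = 13
`num *= 9` → num = 117
So num = 117

Answer: 117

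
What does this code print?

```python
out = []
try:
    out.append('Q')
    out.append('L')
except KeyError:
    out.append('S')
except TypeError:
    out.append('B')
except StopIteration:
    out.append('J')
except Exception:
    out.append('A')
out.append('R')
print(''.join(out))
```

Execution trace: 'Q' (try body) → 'L' (try body, no exception) → 'R' (after the try/except). Output: QLR

Answer: QLR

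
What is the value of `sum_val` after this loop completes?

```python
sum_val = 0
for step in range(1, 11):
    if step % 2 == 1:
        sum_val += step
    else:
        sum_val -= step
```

Add odd, subtract even
`sum_val` takes the values: 0 → 1 → -1 → 2 → -2 → 3 → -3 → 4 → -4 → 5 → -5

Answer: -5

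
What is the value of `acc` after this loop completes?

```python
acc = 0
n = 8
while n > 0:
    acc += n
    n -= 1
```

Sum 8 down to 1
`acc` takes the values: 0 → 8 → 15 → 21 → 26 → 30 → 33 → 35 → 36

Answer: 36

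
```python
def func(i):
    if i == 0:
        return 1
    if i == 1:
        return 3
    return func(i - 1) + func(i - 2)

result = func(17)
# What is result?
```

Build up from base cases: func(0)=1, func(1)=3, func(2)=4, func(3)=7, func(4)=11, func(5)=18, func(6)=29, ..., func(17)=5778

Answer: 5778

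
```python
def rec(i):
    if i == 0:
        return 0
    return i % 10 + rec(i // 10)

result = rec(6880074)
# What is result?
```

Sum of digits of 6880074: 4 + 7 + 0 + 0 + 8 + 8 + 6 = 33

Answer: 33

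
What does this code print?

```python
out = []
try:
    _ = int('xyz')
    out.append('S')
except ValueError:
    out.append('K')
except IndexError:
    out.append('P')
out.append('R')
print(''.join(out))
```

Execution trace: 'K' (except ValueError) → 'R' (after the try/except). Output: KR

Answer: KR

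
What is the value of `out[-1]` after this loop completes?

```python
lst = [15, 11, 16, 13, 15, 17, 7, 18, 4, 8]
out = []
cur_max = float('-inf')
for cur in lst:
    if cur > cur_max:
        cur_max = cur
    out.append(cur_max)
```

Running max ends at 18
`out` takes the values: [] → [15] → [15, 15] → [15, 15, 16] → [15, 15, 16, 16] → [15, 15, 16, 16, 16] → [15, 15, 16, 16, 16, 17] → [15, 15, 16, 16, 16, 17, 17] → [15, 15, 16, 16, 16, 17, 17, 18] → [15, 15, 16, 16, 16, 17, 17, 18, 18] → [15, 15, 16, 16, 16, 17, 17, 18, 18, 18]
So `out[-1]` = 18

Answer: 18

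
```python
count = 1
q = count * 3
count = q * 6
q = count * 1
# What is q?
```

Trace:
`count = 1` → count = 1
`q = count * 3` → q = 3
`count = q * 6` → count = 18
`q = count * 1` → q = 18
So q = 18

Answer: 18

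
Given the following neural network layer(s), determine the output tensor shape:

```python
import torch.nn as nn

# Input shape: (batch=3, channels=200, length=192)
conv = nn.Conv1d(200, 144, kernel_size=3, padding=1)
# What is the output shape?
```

Input: (3, 200, 192) -> Output: (3, 144, 192)

Answer: (3, 144, 192)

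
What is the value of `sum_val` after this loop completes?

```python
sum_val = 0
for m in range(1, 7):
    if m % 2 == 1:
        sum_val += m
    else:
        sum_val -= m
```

Add odd, subtract even
`sum_val` takes the values: 0 → 1 → -1 → 2 → -2 → 3 → -3

Answer: -3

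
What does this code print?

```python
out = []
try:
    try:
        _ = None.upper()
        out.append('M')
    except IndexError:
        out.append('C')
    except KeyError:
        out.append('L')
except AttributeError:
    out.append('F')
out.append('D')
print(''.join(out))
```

Execution trace: 'F' (outer except AttributeError) → 'D' (after the try/except). Output: FD

Answer: FD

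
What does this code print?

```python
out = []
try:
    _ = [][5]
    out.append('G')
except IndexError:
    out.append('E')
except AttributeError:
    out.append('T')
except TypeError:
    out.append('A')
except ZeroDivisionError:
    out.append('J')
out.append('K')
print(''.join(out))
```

Execution trace: 'E' (except IndexError) → 'K' (after the try/except). Output: EK

Answer: EK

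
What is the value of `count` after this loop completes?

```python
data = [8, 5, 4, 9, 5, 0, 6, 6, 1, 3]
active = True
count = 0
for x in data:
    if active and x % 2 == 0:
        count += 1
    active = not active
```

Count even values at even positions
`count` takes the values: 0 → 1 → 2 → 3

Answer: 3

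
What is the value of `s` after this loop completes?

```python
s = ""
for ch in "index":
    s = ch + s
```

Reverse 'index'
`s` takes the values: "" → "i" → "ni" → "dni" → "edni" → "xedni"

Answer: "xedni"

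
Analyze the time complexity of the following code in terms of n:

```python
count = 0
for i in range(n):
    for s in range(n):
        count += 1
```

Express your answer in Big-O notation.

Each loop level contributes: n × n. Multiplying the contributions gives O(n^2).

Answer: O(n^2)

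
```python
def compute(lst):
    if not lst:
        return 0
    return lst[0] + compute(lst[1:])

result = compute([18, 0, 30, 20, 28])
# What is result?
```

18 + 0 + 30 + 20 + 28 + 0 = 96

Answer: 96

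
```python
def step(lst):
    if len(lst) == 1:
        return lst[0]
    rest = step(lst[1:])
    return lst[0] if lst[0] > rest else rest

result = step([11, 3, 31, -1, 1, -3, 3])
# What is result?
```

Recursive max over [11, 3, 31, -1, 1, -3, 3] = 31

Answer: 31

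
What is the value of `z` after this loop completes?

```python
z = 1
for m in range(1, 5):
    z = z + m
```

Start at 1, add 1 through 4
`z` takes the values: 1 → 2 → 4 → 7 → 11

Answer: 11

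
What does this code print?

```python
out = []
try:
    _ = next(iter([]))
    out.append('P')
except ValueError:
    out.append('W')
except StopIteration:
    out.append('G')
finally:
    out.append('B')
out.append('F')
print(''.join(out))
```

Execution trace: 'G' (except StopIteration) → 'B' (finally) → 'F' (after the try/except). Output: GBF

Answer: GBF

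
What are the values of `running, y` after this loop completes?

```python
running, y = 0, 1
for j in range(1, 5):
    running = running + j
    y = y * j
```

Sum and factorial of 1 to 4
`running, y` takes the values: (0, 1) → (1, 1) → (3, 1) → (3, 2) → (6, 2) → (6, 6) → (10, 6) → (10, 24)

Answer: 10, 24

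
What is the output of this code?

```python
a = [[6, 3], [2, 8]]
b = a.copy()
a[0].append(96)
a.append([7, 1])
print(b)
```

Key concept: shallow copy with nested lists.
Step by step:
`a = [[6, 3], [2, 8]]` → a = [[6, 3], [2, 8]]
`b = a.copy()` → b = [[6, 3], [2, 8]]
`a[0].append(96)` → a = [[6, 3, 96], [2, 8]]; b = [[6, 3, 96], [2, 8]]
`a.append([7, 1])` → a = [[6, 3, 96], [2, 8], [7, 1]]
`print(b)` → prints [[6, 3, 96], [2, 8]]

Answer: [[6, 3, 96], [2, 8]]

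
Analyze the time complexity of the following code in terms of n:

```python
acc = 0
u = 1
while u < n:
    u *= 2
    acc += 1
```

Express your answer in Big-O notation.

Each loop level contributes: log n. Multiplying the contributions gives O(log n).

Answer: O(log n)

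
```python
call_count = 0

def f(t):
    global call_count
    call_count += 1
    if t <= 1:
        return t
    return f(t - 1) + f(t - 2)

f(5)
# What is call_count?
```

Calls(t) = 1 + Calls(t-1) + Calls(t-2); Calls(0)=Calls(1)=1. For t=5 this gives 15.

Answer: 15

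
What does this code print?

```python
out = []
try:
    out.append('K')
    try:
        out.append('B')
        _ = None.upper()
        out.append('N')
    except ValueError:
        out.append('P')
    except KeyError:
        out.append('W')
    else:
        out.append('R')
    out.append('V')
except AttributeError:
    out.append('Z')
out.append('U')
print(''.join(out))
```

Execution trace: 'K' (try body) → 'B' (inner try body) → 'Z' (except AttributeError) → 'U' (after the try/except). Output: KBZU

Answer: KBZU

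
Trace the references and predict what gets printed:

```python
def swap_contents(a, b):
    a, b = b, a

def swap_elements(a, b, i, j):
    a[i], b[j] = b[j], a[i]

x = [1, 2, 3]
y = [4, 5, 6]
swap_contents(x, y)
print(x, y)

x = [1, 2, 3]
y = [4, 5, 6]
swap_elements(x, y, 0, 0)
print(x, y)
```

Key concept: parameter rebinding vs mutation.
Step by step:
`x = [1, 2, 3]` → x = [1, 2, 3]
`y = [4, 5, 6]` → y = [4, 5, 6]
`swap_contents(x, y)` → no visible change to tracked variables
`print(x, y)` → prints [1, 2, 3] [4, 5, 6]
`x = [1, 2, 3]` → x = [1, 2, 3]
`y = [4, 5, 6]` → y = [4, 5, 6]
`swap_elements(x, y, 0, 0)` → x = [4, 2, 3]; y = [1, 5, 6]
`print(x, y)` → prints [4, 2, 3] [1, 5, 6]

Answer:
[1, 2, 3] [4, 5, 6]
[4, 2, 3] [1, 5, 6]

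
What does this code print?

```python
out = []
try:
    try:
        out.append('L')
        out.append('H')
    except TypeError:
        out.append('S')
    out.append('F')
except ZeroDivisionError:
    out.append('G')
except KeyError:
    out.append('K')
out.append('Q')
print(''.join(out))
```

Execution trace: 'L' (inner try body) → 'H' (inner try body, no exception) → 'F' (try body, no exception) → 'Q' (after the try/except). Output: LHFQ

Answer: LHFQ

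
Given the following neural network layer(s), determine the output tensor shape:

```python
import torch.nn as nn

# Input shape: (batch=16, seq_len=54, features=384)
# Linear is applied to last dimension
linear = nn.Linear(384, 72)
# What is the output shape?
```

Input: (16, 54, 384) -> Output: (16, 54, 72)

Answer: (16, 54, 72)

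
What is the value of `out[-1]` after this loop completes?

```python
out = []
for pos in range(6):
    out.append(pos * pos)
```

Last element of squares 0 to 5
`out` takes the values: [] → [0] → [0, 1] → [0, 1, 4] → [0, 1, 4, 9] → [0, 1, 4, 9, 16] → [0, 1, 4, 9, 16, 25]
So `out[-1]` = 25

Answer: 25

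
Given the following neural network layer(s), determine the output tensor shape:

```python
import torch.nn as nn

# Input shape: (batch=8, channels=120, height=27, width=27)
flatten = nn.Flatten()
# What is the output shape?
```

Input: (8, 120, 27, 27) -> Output: (8, 87480)

Answer: (8, 87480)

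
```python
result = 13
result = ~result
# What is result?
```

Trace:
`result = 13` → result = 13
`result = ~result` → result = -14
So result = -14

Answer: -14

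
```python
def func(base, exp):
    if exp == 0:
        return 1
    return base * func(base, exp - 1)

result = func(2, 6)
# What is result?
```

func(2, 6) = 2 * 2 * 2 * 2 * 2 * 2 = 64

Answer: 64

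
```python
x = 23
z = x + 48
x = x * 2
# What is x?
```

Trace:
`x = 23` → x = 23
`z = x + 48` → z = 71
`x = x * 2` → x = 46
So x = 46

Answer: 46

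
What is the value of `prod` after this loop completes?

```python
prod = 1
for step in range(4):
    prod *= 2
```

2^4 = 16
`prod` takes the values: 1 → 2 → 4 → 8 → 16

Answer: 16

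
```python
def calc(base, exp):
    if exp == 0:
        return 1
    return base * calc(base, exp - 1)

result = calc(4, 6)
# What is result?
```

calc(4, 6) = 4 * 4 * 4 * 4 * 4 * 4 = 4096

Answer: 4096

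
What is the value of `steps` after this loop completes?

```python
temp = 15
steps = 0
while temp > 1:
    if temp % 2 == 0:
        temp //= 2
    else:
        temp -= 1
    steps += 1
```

Steps to reduce 15 to 1
`steps` takes the values: 0 → 1 → 2 → 3 → 4 → 5 → 6

Answer: 6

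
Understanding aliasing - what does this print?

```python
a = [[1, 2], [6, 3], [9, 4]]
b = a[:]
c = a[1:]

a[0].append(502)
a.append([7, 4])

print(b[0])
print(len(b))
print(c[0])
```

Key concept: slice with nested mutation.
Step by step:
`a = [[1, 2], [6, 3], [9, 4]]` → a = [[1, 2], [6, 3], [9, 4]]
`b = a[:]` → b = [[1, 2], [6, 3], [9, 4]]
`c = a[1:]` → c = [[6, 3], [9, 4]]
`a[0].append(502)` → a = [[1, 2, 502], [6, 3], [9, 4]]; b = [[1, 2, 502], [6, 3], [9, 4]]
`a.append([7, 4])` → a = [[1, 2, 502], [6, 3], [9, 4], [7, 4]]
`print(b[0])` → prints [1, 2, 502]
`print(len(b))` → prints 3
`print(c[0])` → prints [6, 3]

Answer:
[1, 2, 502]
3
[6, 3]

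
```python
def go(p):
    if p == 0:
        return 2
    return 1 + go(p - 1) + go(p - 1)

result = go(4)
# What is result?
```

go(p) = 1 + 2·go(p-1), go(0)=2. Closed form: (2+1)·2^4 - 1 = 47.

Answer: 47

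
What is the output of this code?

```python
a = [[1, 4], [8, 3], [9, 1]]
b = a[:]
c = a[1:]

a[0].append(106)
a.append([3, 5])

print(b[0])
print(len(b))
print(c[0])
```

Key concept: slice with nested mutation.
Step by step:
`a = [[1, 4], [8, 3], [9, 1]]` → a = [[1, 4], [8, 3], [9, 1]]
`b = a[:]` → b = [[1, 4], [8, 3], [9, 1]]
`c = a[1:]` → c = [[8, 3], [9, 1]]
`a[0].append(106)` → a = [[1, 4, 106], [8, 3], [9, 1]]; b = [[1, 4, 106], [8, 3], [9, 1]]
`a.append([3, 5])` → a = [[1, 4, 106], [8, 3], [9, 1], [3, 5]]
`print(b[0])` → prints [1, 4, 106]
`print(len(b))` → prints 3
`print(c[0])` → prints [8, 3]

Answer:
[1, 4, 106]
3
[8, 3]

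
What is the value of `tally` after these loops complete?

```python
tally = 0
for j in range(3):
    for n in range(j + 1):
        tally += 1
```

Triangle: 1 + 2 + ... + 3
`tally` takes the values: 0 → 1 → 2 → 3 → 4 → 5 → 6

Answer: 6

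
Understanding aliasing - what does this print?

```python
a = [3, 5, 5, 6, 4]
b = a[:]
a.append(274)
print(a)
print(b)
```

Key concept: slice [:] creates copy.
Step by step:
`a = [3, 5, 5, 6, 4]` → a = [3, 5, 5, 6, 4]
`b = a[:]` → b = [3, 5, 5, 6, 4]
`a.append(274)` → a = [3, 5, 5, 6, 4, 274]
`print(a)` → prints [3, 5, 5, 6, 4, 274]
`print(b)` → prints [3, 5, 5, 6, 4]

Answer:
[3, 5, 5, 6, 4, 274]
[3, 5, 5, 6, 4]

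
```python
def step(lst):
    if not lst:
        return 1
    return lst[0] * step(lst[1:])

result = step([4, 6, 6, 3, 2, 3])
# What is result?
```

Product over [4, 6, 6, 3, 2, 3] = 4 * 6 * 6 * 3 * 2 * 3 = 2592

Answer: 2592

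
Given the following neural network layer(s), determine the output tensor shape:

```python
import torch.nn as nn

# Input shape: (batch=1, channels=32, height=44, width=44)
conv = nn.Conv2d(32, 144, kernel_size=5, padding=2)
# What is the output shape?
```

Input: (1, 32, 44, 44) -> Output: (1, 144, 44, 44)

Answer: (1, 144, 44, 44)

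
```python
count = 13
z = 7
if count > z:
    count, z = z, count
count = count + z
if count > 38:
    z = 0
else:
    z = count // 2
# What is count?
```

Trace:
`count = 13` → count = 13
`z = 7` → z = 7
`if count > z: ...` → count > z is True → count = 7; z = 13
`count = count + z` → count = 20
`if count > 38: ...` → count > 38 is False, take else branch → z = 10
So count = 20

Answer: 20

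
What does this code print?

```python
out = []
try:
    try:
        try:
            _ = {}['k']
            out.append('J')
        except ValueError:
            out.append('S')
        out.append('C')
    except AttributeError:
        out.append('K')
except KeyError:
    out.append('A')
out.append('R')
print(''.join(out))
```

Execution trace: 'A' (outer except KeyError) → 'R' (after the try/except). Output: AR

Answer: AR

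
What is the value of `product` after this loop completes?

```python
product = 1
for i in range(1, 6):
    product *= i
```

5! = 120
`product` takes the values: 1 → 2 → 6 → 24 → 120

Answer: 120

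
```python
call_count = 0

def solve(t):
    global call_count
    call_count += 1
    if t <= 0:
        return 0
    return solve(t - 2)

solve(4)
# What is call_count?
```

Linear recursion stepping by 2: 3 calls from t=4 down to ≤0.

Answer: 3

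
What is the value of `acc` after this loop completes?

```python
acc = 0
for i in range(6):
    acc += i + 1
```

Start at 0, add 1 to 6 = 21
`acc` takes the values: 0 → 1 → 3 → 6 → 10 → 15 → 21

Answer: 21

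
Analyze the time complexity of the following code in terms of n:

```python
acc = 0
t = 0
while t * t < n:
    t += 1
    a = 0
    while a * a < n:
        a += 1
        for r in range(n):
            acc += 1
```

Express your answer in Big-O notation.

Each loop level contributes: √n × √n × n. Multiplying the contributions gives O(n^2).

Answer: O(n^2)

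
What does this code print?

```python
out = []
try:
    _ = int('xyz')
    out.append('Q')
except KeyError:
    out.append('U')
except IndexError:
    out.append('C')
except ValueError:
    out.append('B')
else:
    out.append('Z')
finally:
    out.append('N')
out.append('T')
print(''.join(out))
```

Execution trace: 'B' (except ValueError) → 'N' (finally) → 'T' (after the try/except). Output: BNT

Answer: BNT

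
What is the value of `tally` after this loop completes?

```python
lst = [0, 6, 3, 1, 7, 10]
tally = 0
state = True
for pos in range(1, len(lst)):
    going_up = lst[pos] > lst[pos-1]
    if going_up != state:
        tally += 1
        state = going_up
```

Count direction changes in [0, 6, 3, 1, 7, 10]
`tally` takes the values: 0 → 1 → 2

Answer: 2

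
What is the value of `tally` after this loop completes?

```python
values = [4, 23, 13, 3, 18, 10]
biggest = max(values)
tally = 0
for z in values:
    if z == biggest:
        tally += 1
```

Count of max value 23 in [4, 23, 13, 3, 18, 10]
`tally` takes the values: 0 → 1

Answer: 1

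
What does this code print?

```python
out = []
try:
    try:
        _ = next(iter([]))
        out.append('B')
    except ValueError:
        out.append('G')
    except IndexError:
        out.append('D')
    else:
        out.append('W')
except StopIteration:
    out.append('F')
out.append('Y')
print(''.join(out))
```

Execution trace: 'F' (outer except StopIteration) → 'Y' (after the try/except). Output: FY

Answer: FY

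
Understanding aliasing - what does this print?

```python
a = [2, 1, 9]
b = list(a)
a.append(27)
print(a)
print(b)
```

Key concept: list() constructor creates copy.
Step by step:
`a = [2, 1, 9]` → a = [2, 1, 9]
`b = list(a)` → b = [2, 1, 9]
`a.append(27)` → a = [2, 1, 9, 27]
`print(a)` → prints [2, 1, 9, 27]
`print(b)` → prints [2, 1, 9]

Answer:
[2, 1, 9, 27]
[2, 1, 9]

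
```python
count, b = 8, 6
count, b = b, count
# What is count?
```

Trace:
`count, b = 8, 6` → count = 8; b = 6
`count, b = b, count` → count = 6; b = 8
So count = 6

Answer: 6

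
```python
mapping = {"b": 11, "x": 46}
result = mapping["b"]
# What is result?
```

Trace:
`mapping = {"b": 11, "x": 46}` → mapping = {'b': 11, 'x': 46}
`result = mapping["b"]` → result = 11
So result = 11

Answer: 11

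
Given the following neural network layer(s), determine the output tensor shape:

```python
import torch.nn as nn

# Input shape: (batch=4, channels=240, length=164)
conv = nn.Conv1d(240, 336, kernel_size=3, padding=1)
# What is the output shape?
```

Input: (4, 240, 164) -> Output: (4, 336, 164)

Answer: (4, 336, 164)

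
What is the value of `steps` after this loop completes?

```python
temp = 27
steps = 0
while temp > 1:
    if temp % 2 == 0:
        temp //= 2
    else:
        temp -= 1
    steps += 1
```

Steps to reduce 27 to 1
`steps` takes the values: 0 → 1 → 2 → 3 → 4 → 5 → 6 → 7

Answer: 7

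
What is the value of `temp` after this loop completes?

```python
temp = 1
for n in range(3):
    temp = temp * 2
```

Multiply by 2, 3 times: 1 * 2^3 = 8
`temp` takes the values: 1 → 2 → 4 → 8

Answer: 8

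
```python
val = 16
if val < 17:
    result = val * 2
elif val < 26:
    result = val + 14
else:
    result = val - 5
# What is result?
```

Trace:
`val = 16` → val = 16
`if val < 17: ...` → val < 17 is True → result = 32
So result = 32

Answer: 32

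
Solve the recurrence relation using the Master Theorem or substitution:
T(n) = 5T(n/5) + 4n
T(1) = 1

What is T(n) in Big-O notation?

By Master Theorem: a=5, b=5, f(n)=4n. Since log_5(5) = 1 and f(n) = Θ(n^1), Case 2 applies. T(n) = O(n log n).

Answer: O(n log n)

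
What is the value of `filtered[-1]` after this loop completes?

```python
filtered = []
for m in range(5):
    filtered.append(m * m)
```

Last element of squares 0 to 4
`filtered` takes the values: [] → [0] → [0, 1] → [0, 1, 4] → [0, 1, 4, 9] → [0, 1, 4, 9, 16]
So `filtered[-1]` = 16

Answer: 16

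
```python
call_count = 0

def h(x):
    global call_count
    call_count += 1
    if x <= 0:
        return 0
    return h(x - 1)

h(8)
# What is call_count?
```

Linear recursion stepping by 1: 9 calls from x=8 down to ≤0.

Answer: 9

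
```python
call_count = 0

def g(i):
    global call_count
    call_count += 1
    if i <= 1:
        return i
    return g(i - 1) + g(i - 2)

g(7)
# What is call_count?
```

Calls(i) = 1 + Calls(i-1) + Calls(i-2); Calls(0)=Calls(1)=1. For i=7 this gives 41.

Answer: 41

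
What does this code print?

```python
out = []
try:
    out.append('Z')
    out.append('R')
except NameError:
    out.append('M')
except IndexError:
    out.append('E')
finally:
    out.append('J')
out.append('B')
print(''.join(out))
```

Execution trace: 'Z' (try body) → 'R' (try body, no exception) → 'J' (finally) → 'B' (after the try/except). Output: ZRJB

Answer: ZRJB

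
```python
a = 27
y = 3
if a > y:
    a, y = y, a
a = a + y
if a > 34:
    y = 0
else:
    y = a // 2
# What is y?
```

Trace:
`a = 27` → a = 27
`y = 3` → y = 3
`if a > y: ...` → a > y is True → a = 3; y = 27
`a = a + y` → a = 30
`if a > 34: ...` → a > 34 is False, take else branch → y = 15
So y = 15

Answer: 15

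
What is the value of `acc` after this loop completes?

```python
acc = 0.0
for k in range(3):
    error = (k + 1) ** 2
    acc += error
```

Sum of squared losses 1² + 2² + ... + 3²
`acc` takes the values: 0.0 → 1.0 → 5.0 → 14.0

Answer: 14.0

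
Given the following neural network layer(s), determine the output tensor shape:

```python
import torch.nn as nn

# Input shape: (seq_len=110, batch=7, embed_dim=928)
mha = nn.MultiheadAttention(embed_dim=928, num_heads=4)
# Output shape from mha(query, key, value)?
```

Input: (110, 7, 928) -> Output: (110, 7, 928)

Answer: (110, 7, 928)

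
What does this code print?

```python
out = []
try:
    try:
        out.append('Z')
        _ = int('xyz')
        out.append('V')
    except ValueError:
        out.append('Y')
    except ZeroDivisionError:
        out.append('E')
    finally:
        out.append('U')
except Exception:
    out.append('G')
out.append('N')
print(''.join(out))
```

Execution trace: 'Z' (inner try body) → 'Y' (inner except ValueError) → 'U' (inner finally) → 'N' (after the try/except). Output: ZYUN

Answer: ZYUN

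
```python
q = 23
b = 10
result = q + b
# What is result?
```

Trace:
`q = 23` → q = 23
`b = 10` → b = 10
`result = q + b` → result = 33
So result = 33

Answer: 33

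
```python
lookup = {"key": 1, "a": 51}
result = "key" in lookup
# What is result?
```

Trace:
`lookup = {"key": 1, "a": 51}` → lookup = {'key': 1, 'a': 51}
`result = "key" in lookup` → result = True
So result = True

Answer: True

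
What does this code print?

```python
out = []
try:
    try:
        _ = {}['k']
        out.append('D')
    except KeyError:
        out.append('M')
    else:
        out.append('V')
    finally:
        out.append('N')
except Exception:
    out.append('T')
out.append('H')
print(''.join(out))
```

Execution trace: 'M' (inner except KeyError) → 'N' (inner finally) → 'H' (after the try/except). Output: MNH

Answer: MNH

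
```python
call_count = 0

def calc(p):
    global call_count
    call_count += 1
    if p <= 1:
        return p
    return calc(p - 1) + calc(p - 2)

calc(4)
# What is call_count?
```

Calls(p) = 1 + Calls(p-1) + Calls(p-2); Calls(0)=Calls(1)=1. For p=4 this gives 9.

Answer: 9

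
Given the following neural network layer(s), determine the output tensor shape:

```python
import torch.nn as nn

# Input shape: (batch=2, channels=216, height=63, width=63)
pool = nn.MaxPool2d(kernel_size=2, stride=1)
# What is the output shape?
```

Input: (2, 216, 63, 63) -> Output: (2, 216, 62, 62)

Answer: (2, 216, 62, 62)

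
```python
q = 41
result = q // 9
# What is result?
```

Trace:
`q = 41` → q = 41
`result = q // 9` → result = 4
So result = 4

Answer: 4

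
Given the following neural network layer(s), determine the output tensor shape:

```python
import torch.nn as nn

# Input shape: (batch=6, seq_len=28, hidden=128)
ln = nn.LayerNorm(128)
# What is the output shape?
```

Input: (6, 28, 128) -> Output: (6, 28, 128)

Answer: (6, 28, 128)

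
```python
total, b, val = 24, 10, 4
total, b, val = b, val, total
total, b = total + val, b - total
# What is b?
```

Trace:
`total, b, val = 24, 10, 4` → total = 24; b = 10; val = 4
`total, b, val = b, val, total` → total = 10; b = 4; val = 24
`total, b = total + val, b - total` → total = 34; b = -6
So b = -6

Answer: -6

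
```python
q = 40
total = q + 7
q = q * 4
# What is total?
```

Trace:
`q = 40` → q = 40
`total = q + 7` → total = 47
`q = q * 4` → q = 160
So total = 47

Answer: 47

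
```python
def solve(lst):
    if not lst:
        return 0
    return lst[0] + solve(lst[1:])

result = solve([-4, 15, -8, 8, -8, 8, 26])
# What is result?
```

(-4) + 15 + (-8) + 8 + (-8) + 8 + 26 + 0 = 37

Answer: 37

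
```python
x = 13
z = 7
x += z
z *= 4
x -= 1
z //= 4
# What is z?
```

Trace:
`x = 13` → x = 13
`z = 7` → z = 7
`x += z` → x = 20
`z *= 4` → z = 28
`x -= 1` → x = 19
`z //= 4` → z = 7
So z = 7

Answer: 7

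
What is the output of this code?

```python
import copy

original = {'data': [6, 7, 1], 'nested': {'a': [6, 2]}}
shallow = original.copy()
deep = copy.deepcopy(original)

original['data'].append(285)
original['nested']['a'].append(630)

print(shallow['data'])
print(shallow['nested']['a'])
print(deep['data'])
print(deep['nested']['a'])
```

Key concept: comparing shallow vs deep copy.
Step by step:
`original = {'data': [6, 7, 1], 'nested': {'a': [6, 2]}}` → original = {'data': [6, 7, 1], 'nested': {'a': [6, 2]}}
`shallow = original.copy()` → shallow = {'data': [6, 7, 1], 'nested': {'a': [6, 2]}}
`deep = copy.deepcopy(original)` → deep = {'data': [6, 7, 1], 'nested': {'a': [6, 2]}}
`original['data'].append(285)` → original = {'data': [6, 7, 1, 285], 'nested': {'a': [6, 2]}}; shallow = {'data': [6, 7, 1, 285], 'nested': {'a': [6, 2]}}
`original['nested']['a'].append(630)` → original = {'data': [6, 7, 1, 285], 'nested': {'a': [6, 2, 630]}}; shallow = {'data': [6, 7, 1, 285], 'nested': {'a': [6, 2, 630]}}
`print(shallow['data'])` → prints [6, 7, 1, 285]
`print(shallow['nested']['a'])` → prints [6, 2, 630]
`print(deep['data'])` → prints [6, 7, 1]
`print(deep['nested']['a'])` → prints [6, 2]

Answer:
[6, 7, 1, 285]
[6, 2, 630]
[6, 7, 1]
[6, 2]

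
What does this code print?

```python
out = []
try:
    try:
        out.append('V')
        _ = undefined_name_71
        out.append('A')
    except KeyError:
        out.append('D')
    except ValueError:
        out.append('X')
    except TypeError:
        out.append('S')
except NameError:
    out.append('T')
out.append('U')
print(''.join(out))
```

Execution trace: 'V' (inner try body) → 'T' (outer except NameError) → 'U' (after the try/except). Output: VTU

Answer: VTU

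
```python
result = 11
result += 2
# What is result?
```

Trace:
`result = 11` → result = 11
`result += 2` → result = 13
So result = 13

Answer: 13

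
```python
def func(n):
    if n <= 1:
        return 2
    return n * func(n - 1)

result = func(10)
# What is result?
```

func(10) = 10 * 9 * 8 * 7 * 6 * 5 * 4 * 3 * 2 * 2 = 7257600

Answer: 7257600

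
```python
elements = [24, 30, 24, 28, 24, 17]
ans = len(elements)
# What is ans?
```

Trace:
`elements = [24, 30, 24, 28, 24, 17]` → elements = [24, 30, 24, 28, 24, 17]
`ans = len(elements)` → ans = 6
So ans = 6

Answer: 6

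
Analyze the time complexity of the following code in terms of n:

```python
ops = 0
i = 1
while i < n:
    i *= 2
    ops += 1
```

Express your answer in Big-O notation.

Each loop level contributes: log n. Multiplying the contributions gives O(log n).

Answer: O(log n)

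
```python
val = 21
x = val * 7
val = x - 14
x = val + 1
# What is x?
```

Trace:
`val = 21` → val = 21
`x = val * 7` → x = 147
`val = x - 14` → val = 133
`x = val + 1` → x = 134
So x = 134

Answer: 134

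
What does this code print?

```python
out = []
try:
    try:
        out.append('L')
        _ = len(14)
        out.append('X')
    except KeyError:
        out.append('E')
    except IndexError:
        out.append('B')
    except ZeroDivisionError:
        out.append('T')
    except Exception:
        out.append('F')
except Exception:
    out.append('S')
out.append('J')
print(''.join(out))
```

Execution trace: 'L' (inner try body) → 'F' (inner except Exception) → 'J' (after the try/except). Output: LFJ

Answer: LFJ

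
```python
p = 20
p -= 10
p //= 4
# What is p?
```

Trace:
`p = 20` → p = 20
`p -= 10` → p = 10
`p //= 4` → p = 2
So p = 2

Answer: 2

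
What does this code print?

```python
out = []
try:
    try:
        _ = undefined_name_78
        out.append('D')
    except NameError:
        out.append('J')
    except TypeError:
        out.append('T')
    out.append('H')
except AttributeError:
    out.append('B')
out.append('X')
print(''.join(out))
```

Execution trace: 'J' (inner except NameError) → 'H' (try body, no exception) → 'X' (after the try/except). Output: JHX

Answer: JHX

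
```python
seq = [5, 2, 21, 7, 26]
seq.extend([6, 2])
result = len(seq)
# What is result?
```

Trace:
`seq = [5, 2, 21, 7, 26]` → seq = [5, 2, 21, 7, 26]
`seq.extend([6, 2])` → seq = [5, 2, 21, 7, 26, 6, 2]
`result = len(seq)` → result = 7
So result = 7

Answer: 7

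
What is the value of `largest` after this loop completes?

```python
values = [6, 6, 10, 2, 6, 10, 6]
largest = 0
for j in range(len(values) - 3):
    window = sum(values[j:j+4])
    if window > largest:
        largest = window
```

Max sum of 4-element window in [6, 6, 10, 2, 6, 10, 6]
`largest` takes the values: 0 → 24 → 28

Answer: 28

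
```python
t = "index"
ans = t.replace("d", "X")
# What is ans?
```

Trace:
`t = "index"` → t = 'index'
`ans = t.replace("d", "X")` → ans = 'inXex'
So ans = 'inXex'

Answer: 'inXex'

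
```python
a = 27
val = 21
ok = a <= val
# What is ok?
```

Trace:
`a = 27` → a = 27
`val = 21` → val = 21
`ok = a <= val` → ok = False
So ok = False

Answer: False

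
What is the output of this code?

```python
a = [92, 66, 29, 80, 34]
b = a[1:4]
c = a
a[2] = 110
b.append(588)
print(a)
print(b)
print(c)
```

Key concept: slice vs alias.
Step by step:
`a = [92, 66, 29, 80, 34]` → a = [92, 66, 29, 80, 34]
`b = a[1:4]` → b = [66, 29, 80]
`c = a` → c = [92, 66, 29, 80, 34] (same object as a)
`a[2] = 110` → a = [92, 66, 110, 80, 34] (same object as c); c = [92, 66, 110, 80, 34] (same object as a)
`b.append(588)` → b = [66, 29, 80, 588]
`print(a)` → prints [92, 66, 110, 80, 34]
`print(b)` → prints [66, 29, 80, 588]
`print(c)` → prints [92, 66, 110, 80, 34]

Answer:
[92, 66, 110, 80, 34]
[66, 29, 80, 588]
[92, 66, 110, 80, 34]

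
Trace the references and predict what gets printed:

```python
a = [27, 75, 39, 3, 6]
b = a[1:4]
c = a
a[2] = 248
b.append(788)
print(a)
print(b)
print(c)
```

Key concept: slice vs alias.
Step by step:
`a = [27, 75, 39, 3, 6]` → a = [27, 75, 39, 3, 6]
`b = a[1:4]` → b = [75, 39, 3]
`c = a` → c = [27, 75, 39, 3, 6] (same object as a)
`a[2] = 248` → a = [27, 75, 248, 3, 6] (same object as c); c = [27, 75, 248, 3, 6] (same object as a)
`b.append(788)` → b = [75, 39, 3, 788]
`print(a)` → prints [27, 75, 248, 3, 6]
`print(b)` → prints [75, 39, 3, 788]
`print(c)` → prints [27, 75, 248, 3, 6]

Answer:
[27, 75, 248, 3, 6]
[75, 39, 3, 788]
[27, 75, 248, 3, 6]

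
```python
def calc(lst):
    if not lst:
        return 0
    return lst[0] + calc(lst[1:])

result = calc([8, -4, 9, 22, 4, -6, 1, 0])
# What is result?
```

8 + (-4) + 9 + 22 + 4 + (-6) + 1 + 0 + 0 = 34

Answer: 34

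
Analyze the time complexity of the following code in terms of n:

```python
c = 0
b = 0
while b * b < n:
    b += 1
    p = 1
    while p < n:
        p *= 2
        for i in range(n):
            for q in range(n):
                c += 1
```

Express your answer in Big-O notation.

Each loop level contributes: √n × log n × n × n. Multiplying the contributions gives O(n^2√n log n).

Answer: O(n^2√n log n)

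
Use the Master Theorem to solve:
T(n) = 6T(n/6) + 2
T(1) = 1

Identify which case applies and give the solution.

a=6, b=6, f(n)=2. log_6(6) = 1. Since c=0 < 1, Case 1 applies: T(n) = Θ(n^log_b(a)) = O(n).

Answer: O(n) - Case 1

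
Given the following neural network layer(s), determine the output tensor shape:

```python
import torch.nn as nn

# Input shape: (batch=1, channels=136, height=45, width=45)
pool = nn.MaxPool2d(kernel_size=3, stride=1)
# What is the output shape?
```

Input: (1, 136, 45, 45) -> Output: (1, 136, 43, 43)

Answer: (1, 136, 43, 43)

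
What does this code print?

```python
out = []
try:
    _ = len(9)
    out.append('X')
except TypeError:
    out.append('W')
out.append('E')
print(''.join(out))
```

Execution trace: 'W' (except TypeError) → 'E' (after the try/except). Output: WE

Answer: WE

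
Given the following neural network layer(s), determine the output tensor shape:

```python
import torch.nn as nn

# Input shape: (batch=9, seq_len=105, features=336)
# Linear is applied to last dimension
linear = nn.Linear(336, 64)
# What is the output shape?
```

Input: (9, 105, 336) -> Output: (9, 105, 64)

Answer: (9, 105, 64)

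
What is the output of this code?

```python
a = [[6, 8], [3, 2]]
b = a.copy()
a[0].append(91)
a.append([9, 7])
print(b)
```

Key concept: shallow copy with nested lists.
Step by step:
`a = [[6, 8], [3, 2]]` → a = [[6, 8], [3, 2]]
`b = a.copy()` → b = [[6, 8], [3, 2]]
`a[0].append(91)` → a = [[6, 8, 91], [3, 2]]; b = [[6, 8, 91], [3, 2]]
`a.append([9, 7])` → a = [[6, 8, 91], [3, 2], [9, 7]]
`print(b)` → prints [[6, 8, 91], [3, 2]]

Answer: [[6, 8, 91], [3, 2]]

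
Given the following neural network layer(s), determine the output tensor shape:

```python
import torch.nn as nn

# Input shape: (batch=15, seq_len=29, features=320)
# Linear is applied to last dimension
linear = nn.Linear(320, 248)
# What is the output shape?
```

Input: (15, 29, 320) -> Output: (15, 29, 248)

Answer: (15, 29, 248)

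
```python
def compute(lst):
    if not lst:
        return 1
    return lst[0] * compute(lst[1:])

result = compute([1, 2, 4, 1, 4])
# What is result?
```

Product over [1, 2, 4, 1, 4] = 1 * 2 * 4 * 1 * 4 = 32

Answer: 32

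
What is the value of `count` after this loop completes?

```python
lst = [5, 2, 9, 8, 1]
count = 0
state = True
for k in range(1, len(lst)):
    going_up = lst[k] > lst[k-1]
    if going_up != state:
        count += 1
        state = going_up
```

Count direction changes in [5, 2, 9, 8, 1]
`count` takes the values: 0 → 1 → 2 → 3

Answer: 3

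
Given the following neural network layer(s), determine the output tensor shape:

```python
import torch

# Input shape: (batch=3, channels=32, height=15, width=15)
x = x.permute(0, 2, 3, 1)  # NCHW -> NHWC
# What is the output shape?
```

Input: (3, 32, 15, 15) -> Output: (3, 15, 15, 32)

Answer: (3, 15, 15, 32)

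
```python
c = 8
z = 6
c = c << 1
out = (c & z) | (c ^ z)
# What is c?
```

Trace:
`c = 8` → c = 8
`z = 6` → z = 6
`c = c << 1` → c = 16
`out = (c & z) | (c ^ z)` → out = 22
So c = 16

Answer: 16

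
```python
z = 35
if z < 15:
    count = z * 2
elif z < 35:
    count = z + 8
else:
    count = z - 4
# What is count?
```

Trace:
`z = 35` → z = 35
`if z < 15: ...` → z < 15 is False, z < 35 is False, take else branch → count = 31
So count = 31

Answer: 31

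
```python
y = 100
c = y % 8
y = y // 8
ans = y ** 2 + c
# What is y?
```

Trace:
`y = 100` → y = 100
`c = y % 8` → c = 4
`y = y // 8` → y = 12
`ans = y ** 2 + c` → ans = 148
So y = 12

Answer: 12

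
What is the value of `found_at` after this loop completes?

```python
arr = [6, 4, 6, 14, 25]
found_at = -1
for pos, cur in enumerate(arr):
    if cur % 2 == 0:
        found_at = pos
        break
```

First even number index in [6, 4, 6, 14, 25]
`found_at` takes the values: -1 → 0

Answer: 0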